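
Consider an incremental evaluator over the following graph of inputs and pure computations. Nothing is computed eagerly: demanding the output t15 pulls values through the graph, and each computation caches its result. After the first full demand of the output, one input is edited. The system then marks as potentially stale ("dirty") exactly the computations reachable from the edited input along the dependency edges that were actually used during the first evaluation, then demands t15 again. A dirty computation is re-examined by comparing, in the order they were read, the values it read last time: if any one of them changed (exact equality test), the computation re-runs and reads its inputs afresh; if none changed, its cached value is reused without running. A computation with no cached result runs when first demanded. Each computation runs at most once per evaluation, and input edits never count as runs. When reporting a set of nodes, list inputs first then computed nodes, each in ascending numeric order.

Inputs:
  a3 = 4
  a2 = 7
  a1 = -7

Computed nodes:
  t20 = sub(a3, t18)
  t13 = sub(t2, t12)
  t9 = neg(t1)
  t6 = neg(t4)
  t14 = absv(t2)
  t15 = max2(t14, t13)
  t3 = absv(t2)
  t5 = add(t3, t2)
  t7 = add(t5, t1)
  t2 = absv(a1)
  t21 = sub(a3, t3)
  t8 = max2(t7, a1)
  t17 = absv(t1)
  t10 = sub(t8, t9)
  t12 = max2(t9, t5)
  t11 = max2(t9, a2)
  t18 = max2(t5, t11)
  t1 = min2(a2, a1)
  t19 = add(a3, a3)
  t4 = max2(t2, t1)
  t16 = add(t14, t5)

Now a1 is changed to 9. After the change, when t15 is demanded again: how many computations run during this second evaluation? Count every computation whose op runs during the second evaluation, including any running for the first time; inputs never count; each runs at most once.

Initial pass — values computed on the first demand:
  t1 = min2(7, -7) = -7
  t2 = absv(-7) = 7
  t3 = absv(7) = 7
  t5 = add(7, 7) = 14
  t9 = neg(-7) = 7
  t12 = max2(7, 14) = 14
  t13 = sub(7, 14) = -7
  t14 = absv(7) = 7
  t15 = max2(7, -7) = 7

Second demand — change propagation:
  t1: re-runs because a1 -7->9; new result 7.
  t2: re-runs because a1 -7->9; new result 9.
  t3: re-runs because t2 7->9; new result 9.
  t5: re-runs because t3 7->9; t2 7->9; new result 18.
  t9: re-runs because t1 -7->7; new result -7.
  t12: re-runs because t9 7->-7; t5 14->18; new result 18.
  t13: re-runs because t2 7->9; t12 14->18; new result -9.
  t14: re-runs because t2 7->9; new result 9.
  t15: re-runs because t14 7->9; t13 -7->-9; new result 9.

Run set: t1, t2, t3, t5, t9, t12, t13, t14, t15 (9 run).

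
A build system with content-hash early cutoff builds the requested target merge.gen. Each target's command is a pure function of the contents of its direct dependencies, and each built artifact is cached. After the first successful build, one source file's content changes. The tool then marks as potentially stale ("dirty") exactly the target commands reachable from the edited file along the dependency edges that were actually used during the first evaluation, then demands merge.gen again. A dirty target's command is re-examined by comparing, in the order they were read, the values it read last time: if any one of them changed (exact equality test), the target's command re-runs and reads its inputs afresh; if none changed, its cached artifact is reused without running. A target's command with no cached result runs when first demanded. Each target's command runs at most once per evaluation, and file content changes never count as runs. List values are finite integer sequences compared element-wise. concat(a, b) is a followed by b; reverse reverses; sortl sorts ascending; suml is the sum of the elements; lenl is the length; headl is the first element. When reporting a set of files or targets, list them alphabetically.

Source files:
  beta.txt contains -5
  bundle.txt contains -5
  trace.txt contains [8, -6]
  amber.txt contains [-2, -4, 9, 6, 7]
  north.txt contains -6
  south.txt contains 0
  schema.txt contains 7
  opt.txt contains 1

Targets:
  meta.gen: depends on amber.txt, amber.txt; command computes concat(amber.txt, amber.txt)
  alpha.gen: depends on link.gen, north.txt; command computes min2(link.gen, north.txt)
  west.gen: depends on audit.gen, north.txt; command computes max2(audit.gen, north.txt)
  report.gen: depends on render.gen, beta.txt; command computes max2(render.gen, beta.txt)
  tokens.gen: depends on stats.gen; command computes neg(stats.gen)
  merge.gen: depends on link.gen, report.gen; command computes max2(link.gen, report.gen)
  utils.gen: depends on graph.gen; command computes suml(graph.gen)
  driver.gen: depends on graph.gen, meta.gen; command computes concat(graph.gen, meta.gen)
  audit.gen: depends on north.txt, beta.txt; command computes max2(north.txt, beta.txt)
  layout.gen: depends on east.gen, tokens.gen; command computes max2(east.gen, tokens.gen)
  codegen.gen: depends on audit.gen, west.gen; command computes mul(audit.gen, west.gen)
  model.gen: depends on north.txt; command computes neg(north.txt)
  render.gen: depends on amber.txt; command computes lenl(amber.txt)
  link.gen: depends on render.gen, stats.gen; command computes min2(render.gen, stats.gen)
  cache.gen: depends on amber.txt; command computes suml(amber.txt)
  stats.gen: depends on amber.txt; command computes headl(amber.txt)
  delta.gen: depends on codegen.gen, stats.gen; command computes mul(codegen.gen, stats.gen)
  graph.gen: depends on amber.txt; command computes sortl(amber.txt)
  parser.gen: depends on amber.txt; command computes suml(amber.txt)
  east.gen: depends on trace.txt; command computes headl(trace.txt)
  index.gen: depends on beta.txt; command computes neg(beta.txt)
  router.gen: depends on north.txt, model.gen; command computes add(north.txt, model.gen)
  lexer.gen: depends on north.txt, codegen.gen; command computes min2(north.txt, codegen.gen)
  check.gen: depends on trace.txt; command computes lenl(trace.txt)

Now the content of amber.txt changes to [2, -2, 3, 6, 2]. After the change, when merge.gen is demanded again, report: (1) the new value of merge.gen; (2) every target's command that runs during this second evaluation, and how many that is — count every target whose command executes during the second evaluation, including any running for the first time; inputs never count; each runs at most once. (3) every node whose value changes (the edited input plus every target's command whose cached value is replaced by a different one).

New value of merge.gen: 5.
Target commands that run: link.gen, merge.gen, render.gen, stats.gen — 4 in total.
Values that change: amber.txt, link.gen, stats.gen.
Key observation: the cutoff stops propagation at report.gen — its inputs' values are unchanged, so it reuses its cache.

First evaluation (everything demanded from the output):
  render.gen = lenl([-2, -4, 9, 6, 7]) = 5
  report.gen = max2(5, -5) = 5
  stats.gen = headl([-2, -4, 9, 6, 7]) = -2
  link.gen = min2(5, -2) = -2
  merge.gen = max2(-2, 5) = 5

Propagation after the edit:
  render.gen: runs — amber.txt [-2, -4, 9, 6, 7]->[2, -2, 3, 6, 2]; result 5 (same value as before).
  report.gen: checked — values it read are unchanged (render.gen unchanged, beta.txt unchanged); reused cached 5 without running.
  stats.gen: runs — amber.txt [-2, -4, 9, 6, 7]->[2, -2, 3, 6, 2]; result 2.
  link.gen: runs — stats.gen -2->2; result 2.
  merge.gen: runs — link.gen -2->2; result 5 (same value as before).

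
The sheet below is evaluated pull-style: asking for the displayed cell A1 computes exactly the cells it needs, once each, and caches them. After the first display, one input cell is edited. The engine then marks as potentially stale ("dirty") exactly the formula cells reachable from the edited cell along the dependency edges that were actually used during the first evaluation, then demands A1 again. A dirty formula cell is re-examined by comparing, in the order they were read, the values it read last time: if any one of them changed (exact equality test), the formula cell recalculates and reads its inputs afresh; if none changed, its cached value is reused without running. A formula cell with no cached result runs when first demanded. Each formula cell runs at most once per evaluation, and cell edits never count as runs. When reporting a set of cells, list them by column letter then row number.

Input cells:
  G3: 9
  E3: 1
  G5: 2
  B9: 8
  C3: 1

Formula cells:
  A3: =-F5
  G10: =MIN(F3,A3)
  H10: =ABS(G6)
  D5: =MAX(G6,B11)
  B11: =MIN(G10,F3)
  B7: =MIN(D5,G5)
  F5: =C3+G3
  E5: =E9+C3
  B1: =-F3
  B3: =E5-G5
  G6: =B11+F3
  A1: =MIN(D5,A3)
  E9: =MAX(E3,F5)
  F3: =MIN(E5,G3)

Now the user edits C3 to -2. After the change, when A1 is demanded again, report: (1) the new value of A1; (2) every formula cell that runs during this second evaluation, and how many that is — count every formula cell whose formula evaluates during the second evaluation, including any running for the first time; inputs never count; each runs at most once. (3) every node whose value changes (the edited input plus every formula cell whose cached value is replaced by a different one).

Demanding A1 again yields -7.
10 formula cells run: A1, A3, B11, D5, E5, E9, F3, F5, G6, G10.
The nodes whose values change: A1, A3, B11, C3, D5, E5, E9, F3, F5, G6, G10.

First demand of the output computes:
  F5 = 1 + 9 = 10
  A3 = -(10) = -10
  E9 = MAX(1, 10) = 10
  E5 = 10 + 1 = 11
  F3 = MIN(11, 9) = 9
  G10 = MIN(9, -10) = -10
  B11 = MIN(-10, 9) = -10
  G6 = -10 + 9 = -1
  D5 = MAX(-1, -10) = -1
  A1 = MIN(-1, -10) = -10

After the edit, cleaning proceeds:
  F5: a read changed (C3 1->-2) — executes, giving 7.
  A3: a read changed (F5 10->7) — executes, giving -7.
  E9: a read changed (F5 10->7) — executes, giving 7.
  E5: a read changed (E9 10->7; C3 1->-2) — executes, giving 5.
  F3: a read changed (E5 11->5) — executes, giving 5.
  G10: a read changed (F3 9->5; A3 -10->-7) — executes, giving -7.
  B11: a read changed (G10 -10->-7; F3 9->5) — executes, giving -7.
  G6: a read changed (B11 -10->-7; F3 9->5) — executes, giving -2.
  D5: a read changed (G6 -1->-2; B11 -10->-7) — executes, giving -2.
  A1: a read changed (D5 -1->-2; A3 -10->-7) — executes, giving -7.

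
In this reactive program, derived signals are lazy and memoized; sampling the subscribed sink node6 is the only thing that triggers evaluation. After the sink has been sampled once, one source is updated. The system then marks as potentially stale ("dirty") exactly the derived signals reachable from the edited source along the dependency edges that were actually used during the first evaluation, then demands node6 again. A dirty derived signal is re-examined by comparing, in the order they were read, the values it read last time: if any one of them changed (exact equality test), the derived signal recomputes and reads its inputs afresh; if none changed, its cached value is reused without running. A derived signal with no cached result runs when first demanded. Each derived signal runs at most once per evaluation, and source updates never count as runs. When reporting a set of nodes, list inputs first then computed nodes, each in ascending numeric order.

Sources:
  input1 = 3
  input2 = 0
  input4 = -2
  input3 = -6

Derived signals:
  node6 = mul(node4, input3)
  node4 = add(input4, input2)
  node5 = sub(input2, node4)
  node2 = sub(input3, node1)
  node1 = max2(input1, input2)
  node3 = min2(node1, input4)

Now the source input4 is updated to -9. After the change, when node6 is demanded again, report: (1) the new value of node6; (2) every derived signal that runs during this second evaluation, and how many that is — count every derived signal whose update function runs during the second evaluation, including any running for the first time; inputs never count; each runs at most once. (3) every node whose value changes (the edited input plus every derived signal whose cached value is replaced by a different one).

First demand of the output computes:
  node4 = add(-2, 0) = -2
  node6 = mul(-2, -6) = 12

After the edit, cleaning proceeds:
  node4: a read changed (input4 -2->-9) — executes, giving -9.
  node6: a read changed (node4 -2->-9) — executes, giving 54.

Demanding node6 again yields 54.
2 derived signals run: node4, node6.
The nodes whose values change: input4, node4, node6.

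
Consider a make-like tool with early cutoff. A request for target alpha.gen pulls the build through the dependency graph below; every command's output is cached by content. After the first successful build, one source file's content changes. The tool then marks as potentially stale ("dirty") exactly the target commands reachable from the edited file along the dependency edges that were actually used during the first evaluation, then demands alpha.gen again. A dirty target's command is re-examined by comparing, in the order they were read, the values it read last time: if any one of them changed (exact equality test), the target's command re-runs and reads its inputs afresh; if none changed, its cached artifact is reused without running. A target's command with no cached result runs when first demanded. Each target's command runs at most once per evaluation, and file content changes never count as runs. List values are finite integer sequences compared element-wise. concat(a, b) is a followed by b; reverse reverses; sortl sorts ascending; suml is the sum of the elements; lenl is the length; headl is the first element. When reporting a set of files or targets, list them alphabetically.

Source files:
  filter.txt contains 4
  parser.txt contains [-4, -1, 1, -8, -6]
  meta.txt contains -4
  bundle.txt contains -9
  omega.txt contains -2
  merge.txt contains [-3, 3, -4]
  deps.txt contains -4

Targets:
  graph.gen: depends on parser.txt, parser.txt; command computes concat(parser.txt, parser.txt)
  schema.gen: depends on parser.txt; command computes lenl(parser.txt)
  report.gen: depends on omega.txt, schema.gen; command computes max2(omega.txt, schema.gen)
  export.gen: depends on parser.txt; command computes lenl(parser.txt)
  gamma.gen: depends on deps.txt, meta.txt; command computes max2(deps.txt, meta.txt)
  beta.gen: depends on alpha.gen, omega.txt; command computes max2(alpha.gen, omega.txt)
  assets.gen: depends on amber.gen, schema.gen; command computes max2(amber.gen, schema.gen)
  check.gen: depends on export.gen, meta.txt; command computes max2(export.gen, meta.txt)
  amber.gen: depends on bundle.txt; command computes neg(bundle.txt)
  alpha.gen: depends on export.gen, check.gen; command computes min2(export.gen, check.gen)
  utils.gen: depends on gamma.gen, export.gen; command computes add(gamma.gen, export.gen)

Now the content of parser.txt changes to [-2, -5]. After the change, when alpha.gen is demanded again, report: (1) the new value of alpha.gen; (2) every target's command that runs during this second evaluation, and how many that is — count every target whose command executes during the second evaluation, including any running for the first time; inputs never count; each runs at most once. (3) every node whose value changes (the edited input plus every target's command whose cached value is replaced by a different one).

First demand of the output computes:
  export.gen = lenl([-4, -1, 1, -8, -6]) = 5
  check.gen = max2(5, -4) = 5
  alpha.gen = min2(5, 5) = 5

After the edit, cleaning proceeds:
  export.gen: a read changed (parser.txt [-4, -1, 1, -8, -6]->[-2, -5]) — executes, giving 2.
  check.gen: a read changed (export.gen 5->2) — executes, giving 2.
  alpha.gen: a read changed (export.gen 5->2; check.gen 5->2) — executes, giving 2.

Demanding alpha.gen again yields 2.
3 target commands run: alpha.gen, check.gen, export.gen.
The nodes whose values change: alpha.gen, check.gen, export.gen, parser.txt.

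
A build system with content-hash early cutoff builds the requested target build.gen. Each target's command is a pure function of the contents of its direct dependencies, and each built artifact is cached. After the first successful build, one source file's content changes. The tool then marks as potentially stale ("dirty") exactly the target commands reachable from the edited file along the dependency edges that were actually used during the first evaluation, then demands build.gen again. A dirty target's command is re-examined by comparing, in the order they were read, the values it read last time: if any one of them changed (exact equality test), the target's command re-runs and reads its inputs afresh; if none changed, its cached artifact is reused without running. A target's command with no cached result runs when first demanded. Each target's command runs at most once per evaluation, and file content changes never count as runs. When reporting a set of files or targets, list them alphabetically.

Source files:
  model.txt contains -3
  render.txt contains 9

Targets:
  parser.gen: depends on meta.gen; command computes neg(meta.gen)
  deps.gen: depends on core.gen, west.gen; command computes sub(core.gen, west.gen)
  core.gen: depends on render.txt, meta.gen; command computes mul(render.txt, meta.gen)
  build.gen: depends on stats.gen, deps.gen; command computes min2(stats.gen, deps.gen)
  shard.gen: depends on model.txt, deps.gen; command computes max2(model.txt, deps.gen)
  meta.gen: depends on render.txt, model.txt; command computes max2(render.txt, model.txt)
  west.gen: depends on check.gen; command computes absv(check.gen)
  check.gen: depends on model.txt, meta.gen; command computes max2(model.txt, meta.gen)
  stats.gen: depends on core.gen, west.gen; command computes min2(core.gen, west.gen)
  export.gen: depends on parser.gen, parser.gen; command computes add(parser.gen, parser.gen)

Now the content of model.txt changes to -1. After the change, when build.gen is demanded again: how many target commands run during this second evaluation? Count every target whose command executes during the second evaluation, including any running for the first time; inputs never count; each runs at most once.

Target commands that run: check.gen, meta.gen — 2 in total.
Key observation: the cutoff stops propagation at core.gen — its inputs' values are unchanged, so it reuses its cache.

First evaluation (everything demanded from the output):
  meta.gen = max2(9, -3) = 9
  check.gen = max2(-3, 9) = 9
  core.gen = mul(9, 9) = 81
  west.gen = absv(9) = 9
  deps.gen = sub(81, 9) = 72
  stats.gen = min2(81, 9) = 9
  build.gen = min2(9, 72) = 9

Propagation after the edit:
  meta.gen: runs — model.txt -3->-1; result 9 (same value as before).
  check.gen: runs — model.txt -3->-1; result 9 (same value as before).
  core.gen: checked — values it read are unchanged (render.txt unchanged, meta.gen unchanged); reused cached 81 without running.
  west.gen: checked — values it read are unchanged (check.gen unchanged); reused cached 9 without running.
  deps.gen: checked — values it read are unchanged (core.gen unchanged, west.gen unchanged); reused cached 72 without running.
  stats.gen: checked — values it read are unchanged (core.gen unchanged, west.gen unchanged); reused cached 9 without running.
  build.gen: checked — values it read are unchanged (stats.gen unchanged, deps.gen unchanged); reused cached 9 without running.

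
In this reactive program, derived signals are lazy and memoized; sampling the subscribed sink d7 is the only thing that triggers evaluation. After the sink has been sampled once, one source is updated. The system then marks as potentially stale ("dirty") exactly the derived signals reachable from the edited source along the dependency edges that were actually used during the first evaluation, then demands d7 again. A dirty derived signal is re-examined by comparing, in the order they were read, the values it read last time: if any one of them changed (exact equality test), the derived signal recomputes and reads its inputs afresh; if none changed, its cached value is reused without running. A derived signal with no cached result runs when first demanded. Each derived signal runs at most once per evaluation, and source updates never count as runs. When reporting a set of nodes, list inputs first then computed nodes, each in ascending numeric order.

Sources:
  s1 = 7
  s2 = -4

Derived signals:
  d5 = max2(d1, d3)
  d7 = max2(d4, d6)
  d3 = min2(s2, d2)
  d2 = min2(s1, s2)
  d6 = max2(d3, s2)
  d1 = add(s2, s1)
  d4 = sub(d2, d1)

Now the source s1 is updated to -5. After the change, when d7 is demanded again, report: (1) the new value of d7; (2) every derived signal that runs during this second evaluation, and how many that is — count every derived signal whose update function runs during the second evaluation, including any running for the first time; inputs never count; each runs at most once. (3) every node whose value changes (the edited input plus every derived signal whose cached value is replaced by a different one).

Demanding d7 again yields 4.
6 derived signals run: d1, d2, d3, d4, d6, d7.
The nodes whose values change: s1, d1, d2, d3, d4, d7.

First demand of the output computes:
  d1 = add(-4, 7) = 3
  d2 = min2(7, -4) = -4
  d3 = min2(-4, -4) = -4
  d4 = sub(-4, 3) = -7
  d6 = max2(-4, -4) = -4
  d7 = max2(-7, -4) = -4

After the edit, cleaning proceeds:
  d1: a read changed (s1 7->-5) — executes, giving -9.
  d2: a read changed (s1 7->-5) — executes, giving -5.
  d3: a read changed (d2 -4->-5) — executes, giving -5.
  d4: a read changed (d2 -4->-5; d1 3->-9) — executes, giving 4.
  d6: a read changed (d3 -4->-5) — executes, giving -4 — identical to its old value.
  d7: a read changed (d4 -7->4) — executes, giving 4.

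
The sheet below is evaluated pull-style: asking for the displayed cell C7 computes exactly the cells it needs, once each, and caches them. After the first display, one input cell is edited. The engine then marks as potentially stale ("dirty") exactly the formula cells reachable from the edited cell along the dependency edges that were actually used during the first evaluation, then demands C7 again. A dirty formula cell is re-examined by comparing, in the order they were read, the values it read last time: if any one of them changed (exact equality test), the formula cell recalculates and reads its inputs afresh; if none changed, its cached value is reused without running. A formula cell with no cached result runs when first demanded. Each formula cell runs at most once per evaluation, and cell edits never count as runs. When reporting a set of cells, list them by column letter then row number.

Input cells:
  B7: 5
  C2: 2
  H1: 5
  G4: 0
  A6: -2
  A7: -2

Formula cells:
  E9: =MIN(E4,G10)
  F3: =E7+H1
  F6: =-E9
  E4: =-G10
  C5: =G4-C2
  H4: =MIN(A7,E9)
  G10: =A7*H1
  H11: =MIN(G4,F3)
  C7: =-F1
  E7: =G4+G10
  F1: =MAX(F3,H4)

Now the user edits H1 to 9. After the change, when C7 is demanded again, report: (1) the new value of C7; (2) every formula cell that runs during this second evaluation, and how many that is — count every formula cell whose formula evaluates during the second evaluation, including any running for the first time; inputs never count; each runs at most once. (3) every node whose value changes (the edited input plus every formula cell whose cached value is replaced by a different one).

Demanding C7 again yields 9.
8 formula cells run: C7, E4, E7, E9, F1, F3, G10, H4.
The nodes whose values change: C7, E4, E7, E9, F1, F3, G10, H1, H4.

First demand of the output computes:
  G10 = -2 * 5 = -10
  E4 = -(-10) = 10
  E7 = 0 + -10 = -10
  E9 = MIN(10, -10) = -10
  F3 = -10 + 5 = -5
  H4 = MIN(-2, -10) = -10
  F1 = MAX(-5, -10) = -5
  C7 = -(-5) = 5

After the edit, cleaning proceeds:
  G10: a read changed (H1 5->9) — executes, giving -18.
  E4: a read changed (G10 -10->-18) — executes, giving 18.
  E7: a read changed (G10 -10->-18) — executes, giving -18.
  E9: a read changed (E4 10->18; G10 -10->-18) — executes, giving -18.
  F3: a read changed (E7 -10->-18; H1 5->9) — executes, giving -9.
  H4: a read changed (E9 -10->-18) — executes, giving -18.
  F1: a read changed (F3 -5->-9; H4 -10->-18) — executes, giving -9.
  C7: a read changed (F1 -5->-9) — executes, giving 9.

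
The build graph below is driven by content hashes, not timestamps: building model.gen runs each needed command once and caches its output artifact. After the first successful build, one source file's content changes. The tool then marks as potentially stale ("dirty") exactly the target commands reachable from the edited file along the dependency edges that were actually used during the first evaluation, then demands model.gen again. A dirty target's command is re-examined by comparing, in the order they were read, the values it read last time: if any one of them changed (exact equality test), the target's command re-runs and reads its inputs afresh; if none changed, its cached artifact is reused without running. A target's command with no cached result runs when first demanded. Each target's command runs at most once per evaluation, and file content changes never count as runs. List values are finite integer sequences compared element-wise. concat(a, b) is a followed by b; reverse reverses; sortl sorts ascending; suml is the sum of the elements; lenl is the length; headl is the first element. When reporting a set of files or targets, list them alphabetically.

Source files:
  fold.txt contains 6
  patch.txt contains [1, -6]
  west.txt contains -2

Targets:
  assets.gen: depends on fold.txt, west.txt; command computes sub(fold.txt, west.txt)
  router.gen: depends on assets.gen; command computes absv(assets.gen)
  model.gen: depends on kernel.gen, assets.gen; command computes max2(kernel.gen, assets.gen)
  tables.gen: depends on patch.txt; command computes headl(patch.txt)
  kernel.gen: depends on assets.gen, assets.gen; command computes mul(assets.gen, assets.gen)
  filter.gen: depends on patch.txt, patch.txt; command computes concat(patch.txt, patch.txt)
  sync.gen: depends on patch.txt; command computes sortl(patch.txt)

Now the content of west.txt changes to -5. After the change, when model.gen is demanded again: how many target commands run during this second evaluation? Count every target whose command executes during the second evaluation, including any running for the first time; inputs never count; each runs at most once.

Run set: assets.gen, kernel.gen, model.gen (3 run).

Initial pass — values computed on the first demand:
  assets.gen = sub(6, -2) = 8
  kernel.gen = mul(8, 8) = 64
  model.gen = max2(64, 8) = 64

Second demand — change propagation:
  assets.gen: re-runs because west.txt -2->-5; new result 11.
  kernel.gen: re-runs because assets.gen 8->11; assets.gen 8->11; new result 121.
  model.gen: re-runs because kernel.gen 64->121; assets.gen 8->11; new result 121.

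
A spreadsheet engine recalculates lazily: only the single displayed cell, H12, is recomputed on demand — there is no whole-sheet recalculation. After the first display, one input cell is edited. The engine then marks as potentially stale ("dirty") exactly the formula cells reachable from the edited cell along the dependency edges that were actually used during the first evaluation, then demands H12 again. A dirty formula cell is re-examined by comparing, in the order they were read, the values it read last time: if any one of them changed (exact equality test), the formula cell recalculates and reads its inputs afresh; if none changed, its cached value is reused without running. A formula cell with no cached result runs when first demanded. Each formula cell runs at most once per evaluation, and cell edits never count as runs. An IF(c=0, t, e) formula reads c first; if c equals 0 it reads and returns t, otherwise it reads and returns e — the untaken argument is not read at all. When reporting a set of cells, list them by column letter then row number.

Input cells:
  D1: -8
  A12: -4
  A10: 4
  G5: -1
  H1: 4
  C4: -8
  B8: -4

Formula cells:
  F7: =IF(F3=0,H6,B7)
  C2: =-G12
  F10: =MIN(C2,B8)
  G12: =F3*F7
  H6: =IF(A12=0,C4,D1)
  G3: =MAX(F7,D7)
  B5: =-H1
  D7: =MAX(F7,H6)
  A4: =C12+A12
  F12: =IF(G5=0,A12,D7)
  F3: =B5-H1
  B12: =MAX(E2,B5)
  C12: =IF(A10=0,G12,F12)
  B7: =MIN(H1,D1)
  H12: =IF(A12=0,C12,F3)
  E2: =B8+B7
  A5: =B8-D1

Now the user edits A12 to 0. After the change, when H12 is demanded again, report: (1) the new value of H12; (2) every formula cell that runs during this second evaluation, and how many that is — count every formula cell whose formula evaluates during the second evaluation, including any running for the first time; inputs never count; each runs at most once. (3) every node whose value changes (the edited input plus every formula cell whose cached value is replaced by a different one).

First evaluation (everything demanded from the output):
  B5 = -(4) = -4
  F3 = -4 - 4 = -8
  H12 = IF(A12=0: A12=-4 -> else branch F3) = -8

Propagation after the edit:
  B7: demanded for the first time — runs, produces -8.
  H6: demanded for the first time — runs, produces -8.
  F7: demanded for the first time — runs, produces -8.
  D7: demanded for the first time — runs, produces -8.
  F12: demanded for the first time — runs, produces -8.
  C12: demanded for the first time — runs, produces -8.
  H12: runs — A12 -4->0; result -8 (same value as before).

Key observation: a condition flipped, so demand reaches new nodes — B7, C12, D7, F7, F12, H6 run for the first time.

New value of H12: -8.
Formula cells that run: B7, C12, D7, F7, F12, H6, H12 — 7 in total.
Values that change: A12.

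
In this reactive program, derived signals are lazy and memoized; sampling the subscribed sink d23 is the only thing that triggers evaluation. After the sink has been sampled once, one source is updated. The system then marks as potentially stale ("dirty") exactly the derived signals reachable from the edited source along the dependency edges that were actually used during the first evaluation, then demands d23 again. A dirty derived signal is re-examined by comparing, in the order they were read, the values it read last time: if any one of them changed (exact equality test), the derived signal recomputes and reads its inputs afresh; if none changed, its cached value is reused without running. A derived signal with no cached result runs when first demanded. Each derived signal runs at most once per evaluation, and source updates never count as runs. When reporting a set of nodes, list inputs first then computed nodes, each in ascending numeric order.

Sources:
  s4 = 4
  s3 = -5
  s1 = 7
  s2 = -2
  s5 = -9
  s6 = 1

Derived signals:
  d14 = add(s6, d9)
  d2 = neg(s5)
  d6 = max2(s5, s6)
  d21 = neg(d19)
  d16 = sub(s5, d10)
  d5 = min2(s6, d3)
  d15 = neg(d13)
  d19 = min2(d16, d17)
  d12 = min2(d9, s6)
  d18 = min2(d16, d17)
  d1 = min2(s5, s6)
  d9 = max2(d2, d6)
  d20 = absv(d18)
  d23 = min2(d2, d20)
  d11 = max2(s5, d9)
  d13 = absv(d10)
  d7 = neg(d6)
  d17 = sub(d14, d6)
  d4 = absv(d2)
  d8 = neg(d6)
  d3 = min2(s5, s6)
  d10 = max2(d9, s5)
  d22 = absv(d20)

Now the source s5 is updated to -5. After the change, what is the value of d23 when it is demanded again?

Demanding d23 again yields 5.

First demand of the output computes:
  d2 = neg(-9) = 9
  d6 = max2(-9, 1) = 1
  d9 = max2(9, 1) = 9
  d10 = max2(9, -9) = 9
  d14 = add(1, 9) = 10
  d16 = sub(-9, 9) = -18
  d17 = sub(10, 1) = 9
  d18 = min2(-18, 9) = -18
  d20 = absv(-18) = 18
  d23 = min2(9, 18) = 9

After the edit, cleaning proceeds:
  d2: a read changed (s5 -9->-5) — executes, giving 5.
  d6: a read changed (s5 -9->-5) — executes, giving 1 — identical to its old value.
  d9: a read changed (d2 9->5) — executes, giving 5.
  d10: a read changed (d9 9->5; s5 -9->-5) — executes, giving 5.
  d14: a read changed (d9 9->5) — executes, giving 6.
  d16: a read changed (s5 -9->-5; d10 9->5) — executes, giving -10.
  d17: a read changed (d14 10->6) — executes, giving 5.
  d18: a read changed (d16 -18->-10; d17 9->5) — executes, giving -10.
  d20: a read changed (d18 -18->-10) — executes, giving 10.
  d23: a read changed (d2 9->5; d20 18->10) — executes, giving 5.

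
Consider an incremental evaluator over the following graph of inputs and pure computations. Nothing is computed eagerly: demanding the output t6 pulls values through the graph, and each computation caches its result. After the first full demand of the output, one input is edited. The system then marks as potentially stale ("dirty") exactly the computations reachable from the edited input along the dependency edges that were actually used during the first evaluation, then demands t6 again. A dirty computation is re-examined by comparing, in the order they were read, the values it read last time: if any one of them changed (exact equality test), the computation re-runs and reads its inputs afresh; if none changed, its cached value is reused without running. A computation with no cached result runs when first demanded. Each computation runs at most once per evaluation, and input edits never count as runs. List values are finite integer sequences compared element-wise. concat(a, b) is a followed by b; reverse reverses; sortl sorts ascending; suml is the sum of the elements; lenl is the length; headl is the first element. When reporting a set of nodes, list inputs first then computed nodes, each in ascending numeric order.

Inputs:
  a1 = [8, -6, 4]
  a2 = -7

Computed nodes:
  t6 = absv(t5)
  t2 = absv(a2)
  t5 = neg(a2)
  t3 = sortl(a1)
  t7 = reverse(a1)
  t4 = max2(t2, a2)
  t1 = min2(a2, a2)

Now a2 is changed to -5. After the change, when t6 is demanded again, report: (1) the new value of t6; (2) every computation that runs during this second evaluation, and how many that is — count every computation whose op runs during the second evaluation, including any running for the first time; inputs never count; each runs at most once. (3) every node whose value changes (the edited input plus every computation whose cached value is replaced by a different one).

t6 now evaluates to 5.
Run set: t5, t6 (2 run).
Changed values: a2, t5, t6.

Initial pass — values computed on the first demand:
  t5 = neg(-7) = 7
  t6 = absv(7) = 7

Second demand — change propagation:
  t5: re-runs because a2 -7->-5; new result 5.
  t6: re-runs because t5 7->5; new result 5.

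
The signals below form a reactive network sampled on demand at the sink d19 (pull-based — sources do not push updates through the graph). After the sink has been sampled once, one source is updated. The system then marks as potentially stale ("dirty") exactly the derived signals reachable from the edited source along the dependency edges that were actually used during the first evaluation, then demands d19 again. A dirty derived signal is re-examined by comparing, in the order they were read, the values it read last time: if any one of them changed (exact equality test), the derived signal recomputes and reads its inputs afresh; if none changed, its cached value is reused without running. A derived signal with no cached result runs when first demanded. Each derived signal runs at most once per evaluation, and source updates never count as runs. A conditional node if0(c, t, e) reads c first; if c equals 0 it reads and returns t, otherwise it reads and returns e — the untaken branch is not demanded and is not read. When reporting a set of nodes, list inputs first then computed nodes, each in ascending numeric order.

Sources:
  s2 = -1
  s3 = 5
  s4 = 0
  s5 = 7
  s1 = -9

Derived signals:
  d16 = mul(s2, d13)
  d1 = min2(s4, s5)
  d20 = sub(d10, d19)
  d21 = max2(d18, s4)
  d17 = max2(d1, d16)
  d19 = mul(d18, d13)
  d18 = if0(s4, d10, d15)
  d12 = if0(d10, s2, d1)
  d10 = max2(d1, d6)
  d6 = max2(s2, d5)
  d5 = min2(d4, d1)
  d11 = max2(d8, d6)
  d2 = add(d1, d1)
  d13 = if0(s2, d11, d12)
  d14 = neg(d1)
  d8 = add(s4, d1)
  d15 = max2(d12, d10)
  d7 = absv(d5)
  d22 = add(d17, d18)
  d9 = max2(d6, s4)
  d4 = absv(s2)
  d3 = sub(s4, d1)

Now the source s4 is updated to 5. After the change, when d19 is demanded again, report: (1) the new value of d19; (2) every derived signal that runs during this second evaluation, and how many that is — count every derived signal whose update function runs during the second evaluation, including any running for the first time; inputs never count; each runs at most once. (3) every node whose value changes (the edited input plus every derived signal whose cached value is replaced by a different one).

Initial pass — values computed on the first demand:
  d1 = min2(0, 7) = 0
  d4 = absv(-1) = 1
  d5 = min2(1, 0) = 0
  d6 = max2(-1, 0) = 0
  d10 = max2(0, 0) = 0
  d12 = if0(d10=0 -> then branch s2) = -1
  d13 = if0(s2=-1 -> else branch d12) = -1
  d18 = if0(s4=0 -> then branch d10) = 0
  d19 = mul(0, -1) = 0

Second demand — change propagation:
  d1: re-runs because s4 0->5; new result 5.
  d5: re-runs because d1 0->5; new result 1.
  d6: re-runs because d5 0->1; new result 1.
  d10: re-runs because d1 0->5; d6 0->1; new result 5.
  d12: re-runs because d10 0->5; new result 5.
  d13: re-runs because d12 -1->5; new result 5.
  d15: newly demanded (no cache) — executes and yields 5.
  d18: re-runs because s4 0->5; d10 0->5; new result 5.
  d19: re-runs because d18 0->5; d13 -1->5; new result 25.

The important point: the flipped condition pulls in fresh nodes; d15 runs for the first time.

d19 now evaluates to 25.
Run set: d1, d5, d6, d10, d12, d13, d15, d18, d19 (9 run).
Changed values: s4, d1, d5, d6, d10, d12, d13, d18, d19.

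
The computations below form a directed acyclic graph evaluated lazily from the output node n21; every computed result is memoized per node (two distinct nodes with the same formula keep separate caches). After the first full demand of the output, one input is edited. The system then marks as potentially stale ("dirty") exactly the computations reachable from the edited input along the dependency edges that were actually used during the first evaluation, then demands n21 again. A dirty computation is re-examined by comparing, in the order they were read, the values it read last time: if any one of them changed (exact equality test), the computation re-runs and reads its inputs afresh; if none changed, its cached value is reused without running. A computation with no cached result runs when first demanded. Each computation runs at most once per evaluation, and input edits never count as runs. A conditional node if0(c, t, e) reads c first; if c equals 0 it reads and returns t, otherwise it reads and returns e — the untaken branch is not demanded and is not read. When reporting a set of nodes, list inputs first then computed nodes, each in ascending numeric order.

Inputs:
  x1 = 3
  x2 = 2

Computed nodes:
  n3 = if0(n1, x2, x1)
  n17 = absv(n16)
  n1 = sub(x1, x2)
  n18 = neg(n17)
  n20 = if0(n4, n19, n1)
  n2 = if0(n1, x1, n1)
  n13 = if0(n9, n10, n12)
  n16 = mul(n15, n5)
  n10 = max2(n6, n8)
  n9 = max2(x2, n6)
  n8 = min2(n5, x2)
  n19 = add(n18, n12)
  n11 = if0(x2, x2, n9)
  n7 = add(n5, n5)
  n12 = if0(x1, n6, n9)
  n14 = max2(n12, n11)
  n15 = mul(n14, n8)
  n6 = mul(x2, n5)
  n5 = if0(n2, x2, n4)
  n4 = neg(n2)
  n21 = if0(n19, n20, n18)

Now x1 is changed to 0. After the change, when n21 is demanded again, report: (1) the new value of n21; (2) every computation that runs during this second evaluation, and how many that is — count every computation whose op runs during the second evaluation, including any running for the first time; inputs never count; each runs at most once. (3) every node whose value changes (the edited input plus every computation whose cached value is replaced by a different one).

Demanding n21 again yields -16.
16 computations run: n1, n2, n4, n5, n6, n8, n9, n11, n12, n14, n15, n16, n17, n18, n19, n21.
The nodes whose values change: x1, n1, n2, n4, n5, n6, n8, n9, n11, n12, n14, n15, n16, n17, n18, n19, n21.
Note the branch switch — demand abandons n20, which is never re-examined.

First demand of the output computes:
  n1 = sub(3, 2) = 1
  n2 = if0(n1=1 -> else branch n1) = 1
  n4 = neg(1) = -1
  n5 = if0(n2=1 -> else branch n4) = -1
  n6 = mul(2, -1) = -2
  n8 = min2(-1, 2) = -1
  n9 = max2(2, -2) = 2
  n11 = if0(x2=2 -> else branch n9) = 2
  n12 = if0(x1=3 -> else branch n9) = 2
  n14 = max2(2, 2) = 2
  n15 = mul(2, -1) = -2
  n16 = mul(-2, -1) = 2
  n17 = absv(2) = 2
  n18 = neg(2) = -2
  n19 = add(-2, 2) = 0
  n20 = if0(n4=-1 -> else branch n1) = 1
  n21 = if0(n19=0 -> then branch n20) = 1

After the edit, cleaning proceeds:
  n1: a read changed (x1 3->0) — executes, giving -2.
  n2: a read changed (n1 1->-2; n1 1->-2) — executes, giving -2.
  n4: a read changed (n2 1->-2) — executes, giving 2.
  n5: a read changed (n2 1->-2; n4 -1->2) — executes, giving 2.
  n6: a read changed (n5 -1->2) — executes, giving 4.
  n8: a read changed (n5 -1->2) — executes, giving 2.
  n9: a read changed (n6 -2->4) — executes, giving 4.
  n11: a read changed (n9 2->4) — executes, giving 4.
  n12: a read changed (x1 3->0; n9 2->4) — executes, giving 4.
  n14: a read changed (n12 2->4; n11 2->4) — executes, giving 4.
  n15: a read changed (n14 2->4; n8 -1->2) — executes, giving 8.
  n16: a read changed (n15 -2->8; n5 -1->2) — executes, giving 16.
  n17: a read changed (n16 2->16) — executes, giving 16.
  n18: a read changed (n17 2->16) — executes, giving -16.
  n19: a read changed (n18 -2->-16; n12 2->4) — executes, giving -12.
  n20: stays stale; no demand reaches it after the flip.
  n21: a read changed (n19 0->-12) — executes, giving -16.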